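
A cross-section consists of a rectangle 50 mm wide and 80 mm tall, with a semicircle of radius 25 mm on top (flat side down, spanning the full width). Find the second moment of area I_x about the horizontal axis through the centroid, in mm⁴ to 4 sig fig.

Split into non-overlapping primitives; take the origin at the lower-left of the bounding box.
Rectangular body: 50 × 80, A = 4 000 mm², y = 40 mm, Ī = 2 133 333 mm⁴.
Semicircular cap: semicircle r = 25, A = 981.748 mm², y = 90.6103 mm, Ī = 42873.8 mm⁴.
Centroid: ȳ = ΣA·y / ΣA = 49.9737 mm.
Transfer each piece to the horizontal axis through the centroid using Ī + A·d² with d = y − 49.9737:
  rectangular body: d = -9.97372 mm → contributes +2 531 234 mm⁴
  semicircular cap: d = 40.6366 mm → contributes +1 664 067 mm⁴
Total I = 4 195 301 mm⁴.

I_x ≈ 4.195 × 10⁶ mm⁴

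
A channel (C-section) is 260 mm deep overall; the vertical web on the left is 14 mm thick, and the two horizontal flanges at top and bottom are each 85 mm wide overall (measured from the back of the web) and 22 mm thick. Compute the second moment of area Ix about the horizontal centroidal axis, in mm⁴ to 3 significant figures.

Ix ≈ 6.49 × 10⁷ mm⁴

Decompose the section into non-overlapping parts with the origin at the bottom-left of its bounding rectangle.
Web: 14 × 260, A = 3 640 mm², y = 130 mm, Ī = 20 505 333 mm⁴.
Top flange (beyond web): 71 × 22, A = 1 562 mm², y = 249 mm, Ī = 63 001 mm⁴.
Bottom flange (beyond web): 71 × 22, A = 1 562 mm², y = 11 mm, Ī = 63 001 mm⁴.
By symmetry the centroid is at mid-height, ȳ = 130 mm.
Transfer each piece to the horizontal centroidal axis using Ī + A·d² with d = y − 130:
  web: d = 0 mm → contributes +20 505 333 mm⁴
  top flange (beyond web): d = 119 mm → contributes +22 182 483 mm⁴
  bottom flange (beyond web): d = -119 mm → contributes +22 182 483 mm⁴
Total I = 64 870 299 mm⁴.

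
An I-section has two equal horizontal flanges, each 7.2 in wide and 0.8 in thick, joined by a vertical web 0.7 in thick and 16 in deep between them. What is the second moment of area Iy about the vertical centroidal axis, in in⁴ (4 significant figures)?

Iy ≈ 50.22 in⁴

Break the section into simple shapes (no overlaps), measuring from the bottom-left corner of the bounding box.
Bottom flange: 7.2 × 0.8, A = 5.76 in², x = 3.6 in, Ī = 24.8832 in⁴.
Web: 0.7 × 16, A = 11.2 in², x = 3.6 in, Ī = 0.457333 in⁴.
Top flange: 7.2 × 0.8, A = 5.76 in², x = 3.6 in, Ī = 24.8832 in⁴.
By symmetry the centroid is at mid-width, x̄ = 3.6 in.
All pieces are centred on the vertical centroidal axis, so I = ΣĪ = 50.2237 in⁴.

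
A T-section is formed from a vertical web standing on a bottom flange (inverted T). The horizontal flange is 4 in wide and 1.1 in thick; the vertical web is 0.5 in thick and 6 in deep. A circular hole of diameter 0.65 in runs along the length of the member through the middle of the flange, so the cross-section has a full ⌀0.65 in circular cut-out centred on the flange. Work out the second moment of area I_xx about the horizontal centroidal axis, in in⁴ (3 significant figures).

Decompose the section into non-overlapping parts with the origin at the bottom-left of its bounding rectangle.
Flange: 4 × 1.1, A = 4.4 in², y = 0.55 in, Ī = 0.44367 in⁴.
Web: 0.5 × 6, A = 3 in², y = 4.1 in, Ī = 9 in⁴.
Hole (subtracted): ⌀0.65, A = 0.33183 in², y = 0.55 in, Ī = 0.0087624 in⁴.
Centroid: ȳ = ΣA·y / ΣA = 2.0568 in.
Transfer each piece to the horizontal centroidal axis using Ī + A·d² with d = y − 2.0568:
  flange: d = -1.5068 in → contributes +10.433 in⁴
  web: d = 2.0432 in → contributes +21.525 in⁴
  hole: d = -1.5068 in → contributes −0.76212 in⁴
Total I = 31.195 in⁴.

I_xx ≈ 31.2 in⁴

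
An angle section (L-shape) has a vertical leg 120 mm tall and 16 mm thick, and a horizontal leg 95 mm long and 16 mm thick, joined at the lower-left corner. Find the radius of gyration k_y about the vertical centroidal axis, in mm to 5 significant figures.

k_y ≈ 27.558 mm

Split into non-overlapping primitives; take the origin at the lower-left of the bounding box.
Vertical leg: 16 × 120, A = 1 920 mm², x = 8 mm, Ī = 40 960 mm⁴.
Horizontal leg (remainder): 79 × 16, A = 1 264 mm², x = 55.5 mm, Ī = 657385.3 mm⁴.
Centroid: x̄ = ΣA·x / ΣA = 26.85678 mm.
Transfer each piece to the vertical centroidal axis using Ī + A·d² with d = x − 26.85678:
  vertical leg: d = -18.85678 mm → contributes +723670.3 mm⁴
  horizontal leg (remainder): d = 28.64322 mm → contributes +1 694 414 mm⁴
Total I = 2 418 084 mm⁴.
Radius of gyration: k = √(I/A) = √(2 418 084 / 3 184) = 27.55809 mm.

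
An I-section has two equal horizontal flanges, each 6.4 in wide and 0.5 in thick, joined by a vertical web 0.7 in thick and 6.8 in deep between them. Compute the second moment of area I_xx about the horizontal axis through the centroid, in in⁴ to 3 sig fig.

Treat the section as a set of non-overlapping primitives; coordinates are from the bounding-box lower-left.
Bottom flange: 6.4 × 0.5, A = 3.2 in², y = 0.25 in, Ī = 0.066667 in⁴.
Web: 0.7 × 6.8, A = 4.76 in², y = 3.9 in, Ī = 18.342 in⁴.
Top flange: 6.4 × 0.5, A = 3.2 in², y = 7.55 in, Ī = 0.066667 in⁴.
By symmetry the centroid is at mid-height, ȳ = 3.9 in.
Transfer each piece to the horizontal axis through the centroid using Ī + A·d² with d = y − 3.9:
  bottom flange: d = -3.65 in → contributes +42.699 in⁴
  web: d = 0 in → contributes +18.342 in⁴
  top flange: d = 3.65 in → contributes +42.699 in⁴
Total I = 103.74 in⁴.

I_xx ≈ 104 in⁴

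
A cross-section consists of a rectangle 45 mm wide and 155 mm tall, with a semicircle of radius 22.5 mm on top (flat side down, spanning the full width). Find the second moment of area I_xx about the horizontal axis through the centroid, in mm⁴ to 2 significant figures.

Split into non-overlapping primitives; take the origin at the lower-left of the bounding box.
Rectangular body: 45 × 155, A = 6 975 mm², y = 77.5 mm, Ī = 13 964 531 mm⁴.
Semicircular cap: semicircle r = 22.5, A = 795.2 mm², y = 164.5 mm, Ī = 28 130 mm⁴.
Centroid: ȳ = ΣA·y / ΣA = 86.41 mm.
Transfer each piece to the horizontal axis through the centroid using Ī + A·d² with d = y − 86.41:
  rectangular body: d = -8.909 mm → contributes +14 518 109 mm⁴
  semicircular cap: d = 78.14 mm → contributes +4 883 672 mm⁴
Total I = 19 401 780 mm⁴.

I_xx ≈ 1.9 × 10⁷ mm⁴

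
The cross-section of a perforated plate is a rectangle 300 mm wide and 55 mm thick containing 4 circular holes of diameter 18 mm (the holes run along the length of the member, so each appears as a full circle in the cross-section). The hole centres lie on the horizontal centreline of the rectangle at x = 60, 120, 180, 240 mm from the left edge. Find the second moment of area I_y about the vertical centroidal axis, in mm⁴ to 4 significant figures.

Break the section into simple shapes (no overlaps), measuring from the bottom-left corner of the bounding box.
Plate: 300 × 55, A = 16 500 mm², x = 150 mm, Ī = 123 750 000 mm⁴.
Hole 1 (subtracted): ⌀18, A = 254.469 mm², x = 60 mm, Ī = 5 153 mm⁴.
Hole 2 (subtracted): ⌀18, A = 254.469 mm², x = 120 mm, Ī = 5 153 mm⁴.
Hole 3 (subtracted): ⌀18, A = 254.469 mm², x = 180 mm, Ī = 5 153 mm⁴.
Hole 4 (subtracted): ⌀18, A = 254.469 mm², x = 240 mm, Ī = 5 153 mm⁴.
By symmetry the centroid is at mid-width, x̄ = 150 mm.
Transfer each piece to the vertical centroidal axis using Ī + A·d² with d = x − 150:
  plate: d = 0 mm → contributes +123 750 000 mm⁴
  hole 1: d = -90 mm → contributes −2 066 352 mm⁴
  hole 2: d = -30 mm → contributes −234 175 mm⁴
  hole 3: d = 30 mm → contributes −234 175 mm⁴
  hole 4: d = 90 mm → contributes −2 066 352 mm⁴
Total I = 119 148 946 mm⁴.

I_y ≈ 1.191 × 10⁸ mm⁴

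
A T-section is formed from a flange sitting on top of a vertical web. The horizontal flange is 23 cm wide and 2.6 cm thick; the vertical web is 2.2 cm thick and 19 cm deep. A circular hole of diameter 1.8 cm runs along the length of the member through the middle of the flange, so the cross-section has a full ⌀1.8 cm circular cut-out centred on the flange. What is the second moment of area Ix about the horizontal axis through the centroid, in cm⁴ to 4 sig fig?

Decompose the section into non-overlapping parts with the origin at the bottom-left of its bounding rectangle.
Flange: 23 × 2.6, A = 59.8 cm², y = 20.3 cm, Ī = 33.6873 cm⁴.
Web: 2.2 × 19, A = 41.8 cm², y = 9.5 cm, Ī = 1257.48 cm⁴.
Hole (subtracted): ⌀1.8, A = 2.54469 cm², y = 20.3 cm, Ī = 0.5153 cm⁴.
Centroid: ȳ = ΣA·y / ΣA = 15.7425 cm.
Transfer each piece to the horizontal axis through the centroid using Ī + A·d² with d = y − 15.7425:
  flange: d = 4.55745 cm → contributes +1275.76 cm⁴
  web: d = -6.24255 cm → contributes +2886.4 cm⁴
  hole: d = 4.55745 cm → contributes −53.3695 cm⁴
Total I = 4108.79 cm⁴.

Ix ≈ 4109 cm⁴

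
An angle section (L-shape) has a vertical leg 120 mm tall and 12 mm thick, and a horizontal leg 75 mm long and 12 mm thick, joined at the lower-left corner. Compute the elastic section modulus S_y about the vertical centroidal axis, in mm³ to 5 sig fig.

S_y ≈ 1.7195 × 10⁴ mm³

Split into non-overlapping primitives; take the origin at the lower-left of the bounding box.
Vertical leg: 12 × 120, A = 1 440 mm², x = 6 mm, Ī = 17 280 mm⁴.
Horizontal leg (remainder): 63 × 12, A = 756 mm², x = 43.5 mm, Ī = 250 047 mm⁴.
Centroid: x̄ = ΣA·x / ΣA = 18.90984 mm.
Transfer each piece to the vertical centroidal axis using Ī + A·d² with d = x − 18.90984:
  vertical leg: d = -12.90984 mm → contributes +257 276 mm⁴
  horizontal leg (remainder): d = 24.59016 mm → contributes +707182.2 mm⁴
Total I = 964458.1 mm⁴.
Extreme fibre distance c = 56.09016 mm; S = I/c = 17194.78 mm³.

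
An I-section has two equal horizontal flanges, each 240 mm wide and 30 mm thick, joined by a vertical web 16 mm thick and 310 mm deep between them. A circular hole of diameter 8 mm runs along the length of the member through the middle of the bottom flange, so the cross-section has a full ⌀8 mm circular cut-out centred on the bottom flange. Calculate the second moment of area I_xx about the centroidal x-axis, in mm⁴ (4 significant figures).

I_xx ≈ 4.555 × 10⁸ mm⁴

Break the section into simple shapes (no overlaps), measuring from the bottom-left corner of the bounding box.
Bottom flange: 240 × 30, A = 7 200 mm², y = 15 mm, Ī = 540 000 mm⁴.
Web: 16 × 310, A = 4 960 mm², y = 185 mm, Ī = 39 721 333 mm⁴.
Top flange: 240 × 30, A = 7 200 mm², y = 355 mm, Ī = 540 000 mm⁴.
Hole (subtracted): ⌀8, A = 50.2655 mm², y = 15 mm, Ī = 201.062 mm⁴.
Centroid: ȳ = ΣA·y / ΣA = 185.443 mm.
Transfer each piece to the centroidal x-axis using Ī + A·d² with d = y − 185.443:
  bottom flange: d = -170.443 mm → contributes +209 704 723 mm⁴
  web: d = -0.44253 mm → contributes +39 722 305 mm⁴
  top flange: d = 169.557 mm → contributes +207 538 097 mm⁴
  hole: d = -170.443 mm → contributes −1 460 446 mm⁴
Total I = 455 504 678 mm⁴.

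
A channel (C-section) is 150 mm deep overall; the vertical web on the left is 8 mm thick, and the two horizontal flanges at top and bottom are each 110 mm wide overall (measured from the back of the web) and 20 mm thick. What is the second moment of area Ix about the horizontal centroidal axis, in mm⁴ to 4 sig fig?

Break the section into simple shapes (no overlaps), measuring from the bottom-left corner of the bounding box.
Web: 8 × 150, A = 1 200 mm², y = 75 mm, Ī = 2 250 000 mm⁴.
Top flange (beyond web): 102 × 20, A = 2 040 mm², y = 140 mm, Ī = 68 000 mm⁴.
Bottom flange (beyond web): 102 × 20, A = 2 040 mm², y = 10 mm, Ī = 68 000 mm⁴.
By symmetry the centroid is at mid-height, ȳ = 75 mm.
Transfer each piece to the horizontal centroidal axis using Ī + A·d² with d = y − 75:
  web: d = 0 mm → contributes +2 250 000 mm⁴
  top flange (beyond web): d = 65 mm → contributes +8 687 000 mm⁴
  bottom flange (beyond web): d = -65 mm → contributes +8 687 000 mm⁴
Total I = 19 624 000 mm⁴.

Ix ≈ 1.962 × 10⁷ mm⁴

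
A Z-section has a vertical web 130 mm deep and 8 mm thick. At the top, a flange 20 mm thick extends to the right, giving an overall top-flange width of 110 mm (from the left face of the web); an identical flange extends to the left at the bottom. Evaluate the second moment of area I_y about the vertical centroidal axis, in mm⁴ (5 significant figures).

Treat the section as a set of non-overlapping primitives; coordinates are from the bounding-box lower-left.
Web: 8 × 130, A = 1 040 mm², x = 106 mm, Ī = 5546.667 mm⁴.
Top flange (beyond web): 102 × 20, A = 2 040 mm², x = 161 mm, Ī = 1 768 680 mm⁴.
Bottom flange (beyond web): 102 × 20, A = 2 040 mm², x = 51 mm, Ī = 1 768 680 mm⁴.
Centroid: x̄ = ΣA·x / ΣA = 106 mm.
Transfer each piece to the vertical centroidal axis using Ī + A·d² with d = x − 106:
  web: d = 0 mm → contributes +5546.667 mm⁴
  top flange (beyond web): d = 55 mm → contributes +7 939 680 mm⁴
  bottom flange (beyond web): d = -55 mm → contributes +7 939 680 mm⁴
Total I = 15 884 907 mm⁴.

I_y ≈ 1.5885 × 10⁷ mm⁴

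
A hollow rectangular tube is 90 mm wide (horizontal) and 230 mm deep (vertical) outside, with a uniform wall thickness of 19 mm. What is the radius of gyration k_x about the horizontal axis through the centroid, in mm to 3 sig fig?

Decompose the section into non-overlapping parts with the origin at the bottom-left of its bounding rectangle.
Outer rectangle: 90 × 230, A = 20 700 mm², y = 115 mm, Ī = 91 252 500 mm⁴.
Inner void (subtracted): 52 × 192, A = 9 984 mm², y = 115 mm, Ī = 30 670 848 mm⁴.
By symmetry the centroid is at mid-height, ȳ = 115 mm.
All pieces are centred on the horizontal axis through the centroid, so I = ΣĪ (holes subtracted) = 60 581 652 mm⁴.
Radius of gyration: k = √(I/A) = √(60 581 652 / 10 716) = 75.189 mm.

k_x ≈ 75.2 mm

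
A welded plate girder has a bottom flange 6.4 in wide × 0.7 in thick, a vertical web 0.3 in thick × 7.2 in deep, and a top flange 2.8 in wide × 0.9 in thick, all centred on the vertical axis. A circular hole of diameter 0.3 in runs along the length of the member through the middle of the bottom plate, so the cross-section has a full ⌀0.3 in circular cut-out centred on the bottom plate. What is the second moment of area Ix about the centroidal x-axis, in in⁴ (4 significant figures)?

Split into non-overlapping primitives; take the origin at the lower-left of the bounding box.
Bottom plate: 6.4 × 0.7, A = 4.48 in², y = 0.35 in, Ī = 0.182933 in⁴.
Web plate: 0.3 × 7.2, A = 2.16 in², y = 4.3 in, Ī = 9.3312 in⁴.
Top plate: 2.8 × 0.9, A = 2.52 in², y = 8.35 in, Ī = 0.1701 in⁴.
Hole (subtracted): ⌀0.3, A = 0.0706858 in², y = 0.35 in, Ī = 0.000397608 in⁴.
Centroid: ȳ = ΣA·y / ΣA = 3.50667 in.
Transfer each piece to the centroidal x-axis using Ī + A·d² with d = y − 3.50667:
  bottom plate: d = -3.15667 in → contributes +44.8243 in⁴
  web plate: d = 0.793326 in → contributes +10.6906 in⁴
  top plate: d = 4.84333 in → contributes +59.2838 in⁴
  hole: d = -3.15667 in → contributes −0.704753 in⁴
Total I = 114.094 in⁴.

Ix ≈ 114.1 in⁴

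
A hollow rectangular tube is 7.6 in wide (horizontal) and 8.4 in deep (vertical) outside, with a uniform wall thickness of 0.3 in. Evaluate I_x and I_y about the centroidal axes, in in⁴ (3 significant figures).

Treat the section as a set of non-overlapping primitives; coordinates are from the bounding-box lower-left.
Outer rectangle: 7.6 × 8.4, A = 63.84 in², y = 4.2 in, Ī = 375.38 in⁴.
Inner void (subtracted): 7 × 7.8, A = 54.6 in², y = 4.2 in, Ī = 276.82 in⁴.
By symmetry the centroid is at mid-height, ȳ = 4.2 in.
All pieces are centred on the centroidal x-axis, so I = ΣĪ (holes subtracted) = 98.557 in⁴.
Repeating about the centroidal y-axis gives I_y = 84.333 in⁴.

I_x ≈ 98.6 in⁴, I_y ≈ 84.3 in⁴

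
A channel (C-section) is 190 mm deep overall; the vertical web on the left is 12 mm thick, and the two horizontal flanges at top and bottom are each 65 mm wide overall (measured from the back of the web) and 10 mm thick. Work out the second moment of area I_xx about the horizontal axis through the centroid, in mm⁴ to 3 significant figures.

I_xx ≈ 1.55 × 10⁷ mm⁴

Split into non-overlapping primitives; take the origin at the lower-left of the bounding box.
Web: 12 × 190, A = 2 280 mm², y = 95 mm, Ī = 6 859 000 mm⁴.
Top flange (beyond web): 53 × 10, A = 530 mm², y = 185 mm, Ī = 4416.7 mm⁴.
Bottom flange (beyond web): 53 × 10, A = 530 mm², y = 5 mm, Ī = 4416.7 mm⁴.
By symmetry the centroid is at mid-height, ȳ = 95 mm.
Transfer each piece to the horizontal axis through the centroid using Ī + A·d² with d = y − 95:
  web: d = 0 mm → contributes +6 859 000 mm⁴
  top flange (beyond web): d = 90 mm → contributes +4 297 417 mm⁴
  bottom flange (beyond web): d = -90 mm → contributes +4 297 417 mm⁴
Total I = 15 453 833 mm⁴.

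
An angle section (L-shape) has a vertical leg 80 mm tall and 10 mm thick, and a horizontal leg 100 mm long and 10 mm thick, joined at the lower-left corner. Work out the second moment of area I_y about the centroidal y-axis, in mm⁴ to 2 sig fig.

I_y ≈ 1.7 × 10⁶ mm⁴

Treat the section as a set of non-overlapping primitives; coordinates are from the bounding-box lower-left.
Vertical leg: 10 × 80, A = 800 mm², x = 5 mm, Ī = 6 667 mm⁴.
Horizontal leg (remainder): 90 × 10, A = 900 mm², x = 55 mm, Ī = 607 500 mm⁴.
Centroid: x̄ = ΣA·x / ΣA = 31.47 mm.
Transfer each piece to the centroidal y-axis using Ī + A·d² with d = x − 31.47:
  vertical leg: d = -26.47 mm → contributes +567 220 mm⁴
  horizontal leg (remainder): d = 23.53 mm → contributes +1 105 770 mm⁴
Total I = 1 672 990 mm⁴.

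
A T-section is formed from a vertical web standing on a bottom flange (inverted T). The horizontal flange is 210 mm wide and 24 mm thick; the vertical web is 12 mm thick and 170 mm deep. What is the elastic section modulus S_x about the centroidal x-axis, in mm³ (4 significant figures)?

S_x ≈ 1.222 × 10⁵ mm³

Split into non-overlapping primitives; take the origin at the lower-left of the bounding box.
Flange: 210 × 24, A = 5 040 mm², y = 12 mm, Ī = 241 920 mm⁴.
Web: 12 × 170, A = 2 040 mm², y = 109 mm, Ī = 4 913 000 mm⁴.
Centroid: ȳ = ΣA·y / ΣA = 39.9492 mm.
Transfer each piece to the centroidal x-axis using Ī + A·d² with d = y − 39.9492:
  flange: d = -27.9492 mm → contributes +4 178 942 mm⁴
  web: d = 69.0508 mm → contributes +14 639 760 mm⁴
Total I = 18 818 702 mm⁴.
Extreme fibre distance c = 154.051 mm; S = I/c = 122 159 mm³.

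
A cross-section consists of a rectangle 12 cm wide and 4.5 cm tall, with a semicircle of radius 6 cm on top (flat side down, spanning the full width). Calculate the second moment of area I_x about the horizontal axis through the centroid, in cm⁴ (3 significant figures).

I_x ≈ 869 cm⁴

Treat the section as a set of non-overlapping primitives; coordinates are from the bounding-box lower-left.
Rectangular body: 12 × 4.5, A = 54 cm², y = 2.25 cm, Ī = 91.125 cm⁴.
Semicircular cap: semicircle r = 6, A = 56.549 cm², y = 7.0465 cm, Ī = 142.25 cm⁴.
Centroid: ȳ = ΣA·y / ΣA = 4.7035 cm.
Transfer each piece to the horizontal axis through the centroid using Ī + A·d² with d = y − 4.7035:
  rectangular body: d = -2.4535 cm → contributes +416.19 cm⁴
  semicircular cap: d = 2.3429 cm → contributes +452.66 cm⁴
Total I = 868.86 cm⁴.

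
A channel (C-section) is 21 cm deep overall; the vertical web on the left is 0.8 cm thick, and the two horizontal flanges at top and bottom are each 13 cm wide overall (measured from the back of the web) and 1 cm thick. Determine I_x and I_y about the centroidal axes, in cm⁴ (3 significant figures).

I_x ≈ 3060 cm⁴, I_y ≈ 724 cm⁴

Treat the section as a set of non-overlapping primitives; coordinates are from the bounding-box lower-left.
Web: 0.8 × 21, A = 16.8 cm², y = 10.5 cm, Ī = 617.4 cm⁴.
Top flange (beyond web): 12.2 × 1, A = 12.2 cm², y = 20.5 cm, Ī = 1.0167 cm⁴.
Bottom flange (beyond web): 12.2 × 1, A = 12.2 cm², y = 0.5 cm, Ī = 1.0167 cm⁴.
By symmetry the centroid is at mid-height, ȳ = 10.5 cm.
Transfer each piece to the centroidal x-axis using Ī + A·d² with d = y − 10.5:
  web: d = 0 cm → contributes +617.4 cm⁴
  top flange (beyond web): d = 10 cm → contributes +1 221 cm⁴
  bottom flange (beyond web): d = -10 cm → contributes +1 221 cm⁴
Total I = 3059.4 cm⁴.
For the y-axis: x̄ = 4.2495 cm.
Repeating about the centroidal y-axis gives I_y = 723.9 cm⁴.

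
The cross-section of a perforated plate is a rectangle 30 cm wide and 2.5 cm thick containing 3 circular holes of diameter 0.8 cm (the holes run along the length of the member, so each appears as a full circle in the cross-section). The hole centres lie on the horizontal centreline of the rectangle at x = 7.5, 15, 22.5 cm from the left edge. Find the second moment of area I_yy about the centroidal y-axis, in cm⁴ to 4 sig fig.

Break the section into simple shapes (no overlaps), measuring from the bottom-left corner of the bounding box.
Plate: 30 × 2.5, A = 75 cm², x = 15 cm, Ī = 5 625 cm⁴.
Hole 1 (subtracted): ⌀0.8, A = 0.502655 cm², x = 7.5 cm, Ī = 0.0201062 cm⁴.
Hole 2 (subtracted): ⌀0.8, A = 0.502655 cm², x = 15 cm, Ī = 0.0201062 cm⁴.
Hole 3 (subtracted): ⌀0.8, A = 0.502655 cm², x = 22.5 cm, Ī = 0.0201062 cm⁴.
By symmetry the centroid is at mid-width, x̄ = 15 cm.
Transfer each piece to the centroidal y-axis using Ī + A·d² with d = x − 15:
  plate: d = 0 cm → contributes +5 625 cm⁴
  hole 1: d = -7.5 cm → contributes −28.2944 cm⁴
  hole 2: d = 0 cm → contributes −0.0201062 cm⁴
  hole 3: d = 7.5 cm → contributes −28.2944 cm⁴
Total I = 5568.39 cm⁴.

I_yy ≈ 5568 cm⁴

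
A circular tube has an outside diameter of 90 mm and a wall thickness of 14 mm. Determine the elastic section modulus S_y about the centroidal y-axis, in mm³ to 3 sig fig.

S_y ≈ 5.55 × 10⁴ mm³

Split into non-overlapping primitives; take the origin at the lower-left of the bounding box.
Outer circle: ⌀90, A = 6361.7 mm², x = 45 mm, Ī = 3 220 623 mm⁴.
Bore (subtracted): ⌀62, A = 3019.1 mm², x = 45 mm, Ī = 725 332 mm⁴.
By symmetry the centroid is at mid-width, x̄ = 45 mm.
All pieces are centred on the centroidal y-axis, so I = ΣĪ (holes subtracted) = 2 495 292 mm⁴.
Extreme fibre distance c = 45 mm; S = I/c = 55 451 mm³.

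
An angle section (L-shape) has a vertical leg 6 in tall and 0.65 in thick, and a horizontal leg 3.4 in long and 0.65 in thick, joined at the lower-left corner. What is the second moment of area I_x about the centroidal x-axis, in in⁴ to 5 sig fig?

I_x ≈ 20.534 in⁴

Decompose the section into non-overlapping parts with the origin at the bottom-left of its bounding rectangle.
Vertical leg: 0.65 × 6, A = 3.9 in², y = 3 in, Ī = 11.7 in⁴.
Horizontal leg (remainder): 2.75 × 0.65, A = 1.7875 in², y = 0.325 in, Ī = 0.0629349 in⁴.
Centroid: ȳ = ΣA·y / ΣA = 2.159286 in.
Transfer each piece to the centroidal x-axis using Ī + A·d² with d = y − 2.159286:
  vertical leg: d = 0.8407143 in → contributes +14.45652 in⁴
  horizontal leg (remainder): d = -1.834286 in → contributes +6.077165 in⁴
Total I = 20.53369 in⁴.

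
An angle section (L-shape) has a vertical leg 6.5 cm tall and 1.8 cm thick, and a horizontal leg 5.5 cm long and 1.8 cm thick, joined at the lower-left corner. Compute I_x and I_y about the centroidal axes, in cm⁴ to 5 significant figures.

I_x ≈ 66.430 cm⁴, I_y ≈ 42.853 cm⁴

Break the section into simple shapes (no overlaps), measuring from the bottom-left corner of the bounding box.
Vertical leg: 1.8 × 6.5, A = 11.7 cm², y = 3.25 cm, Ī = 41.19375 cm⁴.
Horizontal leg (remainder): 3.7 × 1.8, A = 6.66 cm², y = 0.9 cm, Ī = 1.7982 cm⁴.
Centroid: ȳ = ΣA·y / ΣA = 2.397549 cm.
Transfer each piece to the centroidal x-axis using Ī + A·d² with d = y − 2.397549:
  vertical leg: d = 0.852451 cm → contributes +49.69582 cm⁴
  horizontal leg (remainder): d = -1.497549 cm → contributes +16.73427 cm⁴
Total I = 66.43009 cm⁴.
For the y-axis: x̄ = 1.897549 cm.
Repeating about the centroidal y-axis gives I_y = 42.85309 cm⁴.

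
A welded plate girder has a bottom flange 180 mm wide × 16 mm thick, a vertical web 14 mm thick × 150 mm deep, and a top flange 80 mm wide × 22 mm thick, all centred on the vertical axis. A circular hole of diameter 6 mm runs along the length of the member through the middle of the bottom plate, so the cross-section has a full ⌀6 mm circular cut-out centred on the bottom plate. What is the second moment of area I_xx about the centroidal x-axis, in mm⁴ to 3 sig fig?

Treat the section as a set of non-overlapping primitives; coordinates are from the bounding-box lower-left.
Bottom plate: 180 × 16, A = 2 880 mm², y = 8 mm, Ī = 61 440 mm⁴.
Web plate: 14 × 150, A = 2 100 mm², y = 91 mm, Ī = 3 937 500 mm⁴.
Top plate: 80 × 22, A = 1 760 mm², y = 177 mm, Ī = 70 987 mm⁴.
Hole (subtracted): ⌀6, A = 28.274 mm², y = 8 mm, Ī = 63.617 mm⁴.
Centroid: ȳ = ΣA·y / ΣA = 78.286 mm.
Transfer each piece to the centroidal x-axis using Ī + A·d² with d = y − 78.286:
  bottom plate: d = -70.286 mm → contributes +14 288 970 mm⁴
  web plate: d = 12.714 mm → contributes +4 276 959 mm⁴
  top plate: d = 98.714 mm → contributes +17 221 243 mm⁴
  hole: d = -70.286 mm → contributes −139 742 mm⁴
Total I = 35 647 430 mm⁴.

I_xx ≈ 3.56 × 10⁷ mm⁴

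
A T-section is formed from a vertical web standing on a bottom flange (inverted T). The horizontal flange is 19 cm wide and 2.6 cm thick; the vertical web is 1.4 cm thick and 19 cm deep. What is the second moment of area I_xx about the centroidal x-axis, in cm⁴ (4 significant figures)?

I_xx ≈ 2845 cm⁴

Split into non-overlapping primitives; take the origin at the lower-left of the bounding box.
Flange: 19 × 2.6, A = 49.4 cm², y = 1.3 cm, Ī = 27.8287 cm⁴.
Web: 1.4 × 19, A = 26.6 cm², y = 12.1 cm, Ī = 800.217 cm⁴.
Centroid: ȳ = ΣA·y / ΣA = 5.08 cm.
Transfer each piece to the centroidal x-axis using Ī + A·d² with d = y − 5.08:
  flange: d = -3.78 cm → contributes +733.676 cm⁴
  web: d = 7.02 cm → contributes +2111.08 cm⁴
Total I = 2844.75 cm⁴.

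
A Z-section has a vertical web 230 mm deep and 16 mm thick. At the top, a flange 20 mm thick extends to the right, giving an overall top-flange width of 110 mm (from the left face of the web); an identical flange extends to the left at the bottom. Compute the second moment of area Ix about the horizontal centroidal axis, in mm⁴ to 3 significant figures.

Treat the section as a set of non-overlapping primitives; coordinates are from the bounding-box lower-left.
Web: 16 × 230, A = 3 680 mm², y = 115 mm, Ī = 16 222 667 mm⁴.
Top flange (beyond web): 94 × 20, A = 1 880 mm², y = 220 mm, Ī = 62 667 mm⁴.
Bottom flange (beyond web): 94 × 20, A = 1 880 mm², y = 10 mm, Ī = 62 667 mm⁴.
Centroid: ȳ = ΣA·y / ΣA = 115 mm.
Transfer each piece to the horizontal centroidal axis using Ī + A·d² with d = y − 115:
  web: d = 0 mm → contributes +16 222 667 mm⁴
  top flange (beyond web): d = 105 mm → contributes +20 789 667 mm⁴
  bottom flange (beyond web): d = -105 mm → contributes +20 789 667 mm⁴
Total I = 57 802 000 mm⁴.

Ix ≈ 5.78 × 10⁷ mm⁴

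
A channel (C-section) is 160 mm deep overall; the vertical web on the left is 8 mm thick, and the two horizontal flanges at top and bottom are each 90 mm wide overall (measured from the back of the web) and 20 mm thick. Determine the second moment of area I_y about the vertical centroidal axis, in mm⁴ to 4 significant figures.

I_y ≈ 3.709 × 10⁶ mm⁴

Break the section into simple shapes (no overlaps), measuring from the bottom-left corner of the bounding box.
Web: 8 × 160, A = 1 280 mm², x = 4 mm, Ī = 6826.67 mm⁴.
Top flange (beyond web): 82 × 20, A = 1 640 mm², x = 49 mm, Ī = 918 947 mm⁴.
Bottom flange (beyond web): 82 × 20, A = 1 640 mm², x = 49 mm, Ī = 918 947 mm⁴.
Centroid: x̄ = ΣA·x / ΣA = 36.3684 mm.
Transfer each piece to the vertical centroidal axis using Ī + A·d² with d = x − 36.3684:
  web: d = -32.3684 mm → contributes +1 347 901 mm⁴
  top flange (beyond web): d = 12.6316 mm → contributes +1 180 620 mm⁴
  bottom flange (beyond web): d = 12.6316 mm → contributes +1 180 620 mm⁴
Total I = 3 709 141 mm⁴.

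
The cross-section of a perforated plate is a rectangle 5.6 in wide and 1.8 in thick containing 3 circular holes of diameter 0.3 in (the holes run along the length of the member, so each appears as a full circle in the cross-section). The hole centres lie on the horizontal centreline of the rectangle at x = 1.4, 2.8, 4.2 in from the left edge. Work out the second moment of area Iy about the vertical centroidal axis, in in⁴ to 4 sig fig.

Break the section into simple shapes (no overlaps), measuring from the bottom-left corner of the bounding box.
Plate: 5.6 × 1.8, A = 10.08 in², x = 2.8 in, Ī = 26.3424 in⁴.
Hole 1 (subtracted): ⌀0.3, A = 0.0706858 in², x = 1.4 in, Ī = 0.000397608 in⁴.
Hole 2 (subtracted): ⌀0.3, A = 0.0706858 in², x = 2.8 in, Ī = 0.000397608 in⁴.
Hole 3 (subtracted): ⌀0.3, A = 0.0706858 in², x = 4.2 in, Ī = 0.000397608 in⁴.
By symmetry the centroid is at mid-width, x̄ = 2.8 in.
Transfer each piece to the vertical centroidal axis using Ī + A·d² with d = x − 2.8:
  plate: d = 0 in → contributes +26.3424 in⁴
  hole 1: d = -1.4 in → contributes −0.138942 in⁴
  hole 2: d = 0 in → contributes −0.000397608 in⁴
  hole 3: d = 1.4 in → contributes −0.138942 in⁴
Total I = 26.0641 in⁴.

Iy ≈ 26.06 in⁴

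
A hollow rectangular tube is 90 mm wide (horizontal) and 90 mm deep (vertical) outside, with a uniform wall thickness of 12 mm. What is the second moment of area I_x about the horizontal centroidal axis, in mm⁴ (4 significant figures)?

Decompose the section into non-overlapping parts with the origin at the bottom-left of its bounding rectangle.
Outer rectangle: 90 × 90, A = 8 100 mm², y = 45 mm, Ī = 5 467 500 mm⁴.
Inner void (subtracted): 66 × 66, A = 4 356 mm², y = 45 mm, Ī = 1 581 228 mm⁴.
By symmetry the centroid is at mid-height, ȳ = 45 mm.
All pieces are centred on the horizontal centroidal axis, so I = ΣĪ (holes subtracted) = 3 886 272 mm⁴.

I_x ≈ 3.886 × 10⁶ mm⁴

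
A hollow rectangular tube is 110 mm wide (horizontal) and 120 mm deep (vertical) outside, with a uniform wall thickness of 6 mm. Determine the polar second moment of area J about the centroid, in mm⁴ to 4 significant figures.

Treat the section as a set of non-overlapping primitives; coordinates are from the bounding-box lower-left.
Outer rectangle: 110 × 120, A = 13 200 mm², y = 60 mm, Ī = 15 840 000 mm⁴.
Inner void (subtracted): 98 × 108, A = 10 584 mm², y = 60 mm, Ī = 10 287 648 mm⁴.
By symmetry the centroid is at mid-height, ȳ = 60 mm.
All pieces are centred on the centroidal x-axis, so I = ΣĪ (holes subtracted) = 5 552 352 mm⁴.
Repeating about the centroidal y-axis gives I_y = 4 839 272 mm⁴.
Polar second moment: J = I_x + I_y = 10 391 624 mm⁴.

J ≈ 1.039 × 10⁷ mm⁴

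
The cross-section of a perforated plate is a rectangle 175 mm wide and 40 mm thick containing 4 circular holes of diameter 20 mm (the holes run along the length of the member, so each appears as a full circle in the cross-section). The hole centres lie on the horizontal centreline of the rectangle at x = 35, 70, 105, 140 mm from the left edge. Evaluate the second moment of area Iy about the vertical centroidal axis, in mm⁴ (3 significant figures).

Iy ≈ 1.59 × 10⁷ mm⁴

Decompose the section into non-overlapping parts with the origin at the bottom-left of its bounding rectangle.
Plate: 175 × 40, A = 7 000 mm², x = 87.5 mm, Ī = 17 864 583 mm⁴.
Hole 1 (subtracted): ⌀20, A = 314.16 mm², x = 35 mm, Ī = 7 854 mm⁴.
Hole 2 (subtracted): ⌀20, A = 314.16 mm², x = 70 mm, Ī = 7 854 mm⁴.
Hole 3 (subtracted): ⌀20, A = 314.16 mm², x = 105 mm, Ī = 7 854 mm⁴.
Hole 4 (subtracted): ⌀20, A = 314.16 mm², x = 140 mm, Ī = 7 854 mm⁴.
By symmetry the centroid is at mid-width, x̄ = 87.5 mm.
Transfer each piece to the vertical centroidal axis using Ī + A·d² with d = x − 87.5:
  plate: d = 0 mm → contributes +17 864 583 mm⁴
  hole 1: d = -52.5 mm → contributes −873 755 mm⁴
  hole 2: d = -17.5 mm → contributes −104 065 mm⁴
  hole 3: d = 17.5 mm → contributes −104 065 mm⁴
  hole 4: d = 52.5 mm → contributes −873 755 mm⁴
Total I = 15 908 942 mm⁴.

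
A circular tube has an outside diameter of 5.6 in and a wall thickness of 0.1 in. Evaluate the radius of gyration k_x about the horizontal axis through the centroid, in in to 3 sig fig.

Split into non-overlapping primitives; take the origin at the lower-left of the bounding box.
Outer circle: ⌀5.6, A = 24.63 in², y = 2.8 in, Ī = 48.275 in⁴.
Bore (subtracted): ⌀5.4, A = 22.902 in², y = 2.8 in, Ī = 41.739 in⁴.
By symmetry the centroid is at mid-height, ȳ = 2.8 in.
All pieces are centred on the horizontal axis through the centroid, so I = ΣĪ (holes subtracted) = 6.5357 in⁴.
Radius of gyration: k = √(I/A) = √(6.5357 / 1.7279) = 1.9449 in.

k_x ≈ 1.94 in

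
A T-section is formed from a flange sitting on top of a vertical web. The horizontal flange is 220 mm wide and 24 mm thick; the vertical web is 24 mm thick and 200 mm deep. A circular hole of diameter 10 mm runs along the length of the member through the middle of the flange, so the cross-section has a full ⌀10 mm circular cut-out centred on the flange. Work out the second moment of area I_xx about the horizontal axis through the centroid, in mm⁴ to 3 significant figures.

Decompose the section into non-overlapping parts with the origin at the bottom-left of its bounding rectangle.
Flange: 220 × 24, A = 5 280 mm², y = 212 mm, Ī = 253 440 mm⁴.
Web: 24 × 200, A = 4 800 mm², y = 100 mm, Ī = 16 000 000 mm⁴.
Hole (subtracted): ⌀10, A = 78.54 mm², y = 212 mm, Ī = 490.87 mm⁴.
Centroid: ȳ = ΣA·y / ΣA = 158.25 mm.
Transfer each piece to the horizontal axis through the centroid using Ī + A·d² with d = y − 158.25:
  flange: d = 53.752 mm → contributes +15 508 911 mm⁴
  web: d = -58.248 mm → contributes +32 285 497 mm⁴
  hole: d = 53.752 mm → contributes −227 415 mm⁴
Total I = 47 566 993 mm⁴.

I_xx ≈ 4.76 × 10⁷ mm⁴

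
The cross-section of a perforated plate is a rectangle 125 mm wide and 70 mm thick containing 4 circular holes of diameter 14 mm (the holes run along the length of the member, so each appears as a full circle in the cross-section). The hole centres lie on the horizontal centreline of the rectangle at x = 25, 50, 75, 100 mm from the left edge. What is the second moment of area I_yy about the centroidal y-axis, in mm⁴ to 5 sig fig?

I_yy ≈ 1.0905 × 10⁷ mm⁴

Treat the section as a set of non-overlapping primitives; coordinates are from the bounding-box lower-left.
Plate: 125 × 70, A = 8 750 mm², x = 62.5 mm, Ī = 11 393 229 mm⁴.
Hole 1 (subtracted): ⌀14, A = 153.938 mm², x = 25 mm, Ī = 1885.741 mm⁴.
Hole 2 (subtracted): ⌀14, A = 153.938 mm², x = 50 mm, Ī = 1885.741 mm⁴.
Hole 3 (subtracted): ⌀14, A = 153.938 mm², x = 75 mm, Ī = 1885.741 mm⁴.
Hole 4 (subtracted): ⌀14, A = 153.938 mm², x = 100 mm, Ī = 1885.741 mm⁴.
By symmetry the centroid is at mid-width, x̄ = 62.5 mm.
Transfer each piece to the centroidal y-axis using Ī + A·d² with d = x − 62.5:
  plate: d = 0 mm → contributes +11 393 229 mm⁴
  hole 1: d = -37.5 mm → contributes −218361.1 mm⁴
  hole 2: d = -12.5 mm → contributes −25938.56 mm⁴
  hole 3: d = 12.5 mm → contributes −25938.56 mm⁴
  hole 4: d = 37.5 mm → contributes −218361.1 mm⁴
Total I = 10 904 630 mm⁴.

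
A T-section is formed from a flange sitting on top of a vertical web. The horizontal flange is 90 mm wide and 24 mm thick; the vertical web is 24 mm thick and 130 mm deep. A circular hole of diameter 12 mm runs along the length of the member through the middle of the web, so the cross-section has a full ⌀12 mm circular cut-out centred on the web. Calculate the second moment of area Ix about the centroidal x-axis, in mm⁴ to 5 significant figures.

Treat the section as a set of non-overlapping primitives; coordinates are from the bounding-box lower-left.
Flange: 90 × 24, A = 2 160 mm², y = 142 mm, Ī = 103 680 mm⁴.
Web: 24 × 130, A = 3 120 mm², y = 65 mm, Ī = 4 394 000 mm⁴.
Hole (subtracted): ⌀12, A = 113.0973 mm², y = 65 mm, Ī = 1017.876 mm⁴.
Centroid: ȳ = ΣA·y / ΣA = 97.1895 mm.
Transfer each piece to the centroidal x-axis using Ī + A·d² with d = y − 97.1895:
  flange: d = 44.8105 mm → contributes +4 440 919 mm⁴
  web: d = -32.1895 mm → contributes +7 626 831 mm⁴
  hole: d = -32.1895 mm → contributes −118205.2 mm⁴
Total I = 11 949 545 mm⁴.

Ix ≈ 1.1950 × 10⁷ mm⁴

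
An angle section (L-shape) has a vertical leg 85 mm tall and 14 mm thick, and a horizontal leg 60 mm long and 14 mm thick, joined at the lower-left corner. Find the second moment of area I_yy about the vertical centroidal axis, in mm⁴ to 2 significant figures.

Treat the section as a set of non-overlapping primitives; coordinates are from the bounding-box lower-left.
Vertical leg: 14 × 85, A = 1 190 mm², x = 7 mm, Ī = 19 437 mm⁴.
Horizontal leg (remainder): 46 × 14, A = 644 mm², x = 37 mm, Ī = 113 559 mm⁴.
Centroid: x̄ = ΣA·x / ΣA = 17.53 mm.
Transfer each piece to the vertical centroidal axis using Ī + A·d² with d = x − 17.53:
  vertical leg: d = -10.53 mm → contributes +151 494 mm⁴
  horizontal leg (remainder): d = 19.47 mm → contributes +357 578 mm⁴
Total I = 509 072 mm⁴.

I_yy ≈ 5.1 × 10⁵ mm⁴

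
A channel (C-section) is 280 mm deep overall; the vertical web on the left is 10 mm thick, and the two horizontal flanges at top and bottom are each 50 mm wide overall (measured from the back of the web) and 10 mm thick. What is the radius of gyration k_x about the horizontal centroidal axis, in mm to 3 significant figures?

k_x ≈ 95.6 mm

Split into non-overlapping primitives; take the origin at the lower-left of the bounding box.
Web: 10 × 280, A = 2 800 mm², y = 140 mm, Ī = 18 293 333 mm⁴.
Top flange (beyond web): 40 × 10, A = 400 mm², y = 275 mm, Ī = 3333.3 mm⁴.
Bottom flange (beyond web): 40 × 10, A = 400 mm², y = 5 mm, Ī = 3333.3 mm⁴.
By symmetry the centroid is at mid-height, ȳ = 140 mm.
Transfer each piece to the horizontal centroidal axis using Ī + A·d² with d = y − 140:
  web: d = 0 mm → contributes +18 293 333 mm⁴
  top flange (beyond web): d = 135 mm → contributes +7 293 333 mm⁴
  bottom flange (beyond web): d = -135 mm → contributes +7 293 333 mm⁴
Total I = 32 880 000 mm⁴.
Radius of gyration: k = √(I/A) = √(32 880 000 / 3 600) = 95.568 mm.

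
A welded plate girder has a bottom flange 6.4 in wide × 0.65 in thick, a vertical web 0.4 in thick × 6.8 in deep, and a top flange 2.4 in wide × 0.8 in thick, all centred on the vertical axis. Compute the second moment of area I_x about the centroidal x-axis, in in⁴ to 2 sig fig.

I_x ≈ 89 in⁴

Break the section into simple shapes (no overlaps), measuring from the bottom-left corner of the bounding box.
Bottom plate: 6.4 × 0.65, A = 4.16 in², y = 0.325 in, Ī = 0.1465 in⁴.
Web plate: 0.4 × 6.8, A = 2.72 in², y = 4.05 in, Ī = 10.48 in⁴.
Top plate: 2.4 × 0.8, A = 1.92 in², y = 7.85 in, Ī = 0.1024 in⁴.
Centroid: ȳ = ΣA·y / ΣA = 3.118 in.
Transfer each piece to the centroidal x-axis using Ī + A·d² with d = y − 3.118:
  bottom plate: d = -2.793 in → contributes +32.6 in⁴
  web plate: d = 0.9318 in → contributes +12.84 in⁴
  top plate: d = 4.732 in → contributes +43.09 in⁴
Total I = 88.54 in⁴.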